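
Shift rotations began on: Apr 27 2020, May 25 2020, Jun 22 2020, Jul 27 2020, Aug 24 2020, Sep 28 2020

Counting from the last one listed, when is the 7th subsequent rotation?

Apr 26 2021

All dates are Mondays, 28, 28, 35, 28, 35 days apart.
Specifically, the 4th Monday of each month.
4th Monday of October 2020: Oct 26 2020.
November 2020 — 4th Monday is Nov 23 2020.
4th Monday of December 2020: Dec 28 2020.
4th Monday of January 2021: Jan 25 2021.
4th Monday of February 2021: Feb 22 2021.
4th Monday of March 2021: Mar 22 2021.
4th Monday of April 2021: Apr 26 2021.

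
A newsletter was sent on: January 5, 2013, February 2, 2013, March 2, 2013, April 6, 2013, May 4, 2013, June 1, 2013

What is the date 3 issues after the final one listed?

September 7, 2013

Gaps: 28, 28, 35, 28, 28 days — a mix of 28 and 35. Every date is a Saturday.
Each is the 1st Saturday of its month.
1st Saturday of July 2013: July 6, 2013.
August 2013 — 1st Saturday is August 3, 2013.
September 2013 — 1st Saturday is September 7, 2013.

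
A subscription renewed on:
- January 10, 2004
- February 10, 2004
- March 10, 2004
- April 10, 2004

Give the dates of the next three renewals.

Each date is the 10th; the gaps (31, 29, 31) track the month lengths.
The rule is the 10th of each month.
Next: May 2004 → May 10, 2004.
Next: June 2004 → June 10, 2004.
Next: July 2004 → July 10, 2004.

May 10, 2004; June 10, 2004; July 10, 2004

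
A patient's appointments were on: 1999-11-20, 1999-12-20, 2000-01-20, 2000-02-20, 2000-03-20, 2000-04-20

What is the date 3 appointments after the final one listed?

2000-07-20

Each date is the 20th; the gaps (30, 31, 31, 29, 31) track the month lengths.
The rule is the 20th of each month.
May 2000: 2000-05-20.
June 2000: 2000-06-20.
Next: July 2000 → 2000-07-20.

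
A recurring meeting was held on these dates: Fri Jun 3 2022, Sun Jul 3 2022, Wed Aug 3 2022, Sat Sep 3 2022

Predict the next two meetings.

Each date is the 3rd; the gaps (30, 31, 31) track the month lengths.
The rule is the 3rd of each month.
Next: October 2022 → Mon Oct 3 2022.
Next: November 2022 → Thu Nov 3 2022.

Mon Oct 3 2022, Thu Nov 3 2022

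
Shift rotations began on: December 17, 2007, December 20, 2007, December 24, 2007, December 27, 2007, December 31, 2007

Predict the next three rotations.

January 3, 2008; January 7, 2008; January 10, 2008

Every event lands on a Monday or Thursday (gaps cycle 3, 4, 3, 4).
So the schedule is: every Monday and Thursday.
The following Thursday is January 3, 2008.
Next Monday: January 7, 2008.
The following Thursday is January 10, 2008.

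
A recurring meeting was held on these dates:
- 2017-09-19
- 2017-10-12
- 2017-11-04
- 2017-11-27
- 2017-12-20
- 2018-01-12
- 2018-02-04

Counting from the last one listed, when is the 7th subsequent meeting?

Gaps between consecutive events: 23, 23, 23, 23, 23, 23 days — a constant 23-day interval.
2018-02-04 + 23 days = 2018-02-27.
2018-02-27 + 23 days = 2018-03-22.
2018-03-22 + 23 days = 2018-04-14.
2018-04-14 + 23 days = 2018-05-07.
2018-05-07 + 23 days = 2018-05-30.
2018-05-30 + 23 days = 2018-06-22.
2018-06-22 + 23 days = 2018-07-15.

2018-07-15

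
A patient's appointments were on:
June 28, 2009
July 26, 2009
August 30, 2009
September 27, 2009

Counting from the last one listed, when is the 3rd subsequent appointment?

December 27, 2009

These are Sundays with 28, 35, 28-day gaps.
Each is the final Sunday of its month — August 30, 2009 is past the 28th, so '4th Sunday' doesn't fit.
Last Sunday of October 2009: October 25, 2009.
Last Sunday of November 2009: November 29, 2009.
December 2009 ends with Sunday December 27, 2009.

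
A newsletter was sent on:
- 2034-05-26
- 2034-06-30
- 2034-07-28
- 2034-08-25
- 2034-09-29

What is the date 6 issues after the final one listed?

All Fridays; the gaps (35, 28, 28, 35) vary with month length.
This is the last Friday of each month.
Last Friday of October 2034: 2034-10-27.
November 2034 ends with Friday 2034-11-24.
December 2034 ends with Friday 2034-12-29.
Last Friday of January 2035: 2035-01-26.
Last Friday of February 2035: 2035-02-23.
March 2035 ends with Friday 2035-03-30.

2035-03-30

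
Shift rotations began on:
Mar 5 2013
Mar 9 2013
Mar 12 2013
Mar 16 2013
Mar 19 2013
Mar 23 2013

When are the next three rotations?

The gap pattern 4, 3, 4, 3, 4 repeats every 2 events.
These are the Tuesdays and Saturdays of each week.
The following Tuesday is Mar 26 2013.
Next Saturday: Mar 30 2013.
The following Tuesday is Apr 2 2013.

Mar 26 2013, Mar 30 2013, Apr 2 2013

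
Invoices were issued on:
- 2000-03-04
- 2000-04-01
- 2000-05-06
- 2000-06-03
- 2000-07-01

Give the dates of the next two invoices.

2000-08-05, 2000-09-02

Gaps: 28, 35, 28, 28 days — a mix of 28 and 35. Every date is a Saturday.
Each is the 1st Saturday of its month.
1st Saturday of August 2000: 2000-08-05.
1st Saturday of September 2000: 2000-09-02.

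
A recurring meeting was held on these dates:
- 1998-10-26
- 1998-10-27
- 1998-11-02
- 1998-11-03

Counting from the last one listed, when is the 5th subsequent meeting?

1998-11-23

The gap pattern 1, 6, 1 repeats every 2 events.
These are the Mondays and Tuesdays of each week.
The following Monday is 1998-11-09.
Next Tuesday: 1998-11-10.
Next Monday: 1998-11-16.
Next Tuesday: 1998-11-17.
The following Monday is 1998-11-23.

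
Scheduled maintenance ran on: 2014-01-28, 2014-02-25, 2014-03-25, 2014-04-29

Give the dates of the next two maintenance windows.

These are Tuesdays with 28, 28, 35-day gaps.
Each is the final Tuesday of its month — 2014-04-29 is past the 28th, so '4th Tuesday' doesn't fit.
May 2014 ends with Tuesday 2014-05-27.
June 2014 ends with Tuesday 2014-06-24.

2014-05-27, 2014-06-24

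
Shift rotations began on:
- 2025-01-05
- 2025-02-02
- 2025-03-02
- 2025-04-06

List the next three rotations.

All dates are Sundays, 28, 28, 35 days apart.
Specifically, the 1st Sunday of each month.
May 2025 — 1st Sunday is 2025-05-04.
June 2025 — 1st Sunday is 2025-06-01.
July 2025 — 1st Sunday is 2025-07-06.

2025-05-04, 2025-06-01, 2025-07-06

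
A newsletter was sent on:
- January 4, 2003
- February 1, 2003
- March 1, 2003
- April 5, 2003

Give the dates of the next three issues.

May 3, 2003; June 7, 2003; July 5, 2003

All dates are Saturdays, 28, 28, 35 days apart.
Specifically, the 1st Saturday of each month.
1st Saturday of May 2003: May 3, 2003.
June 2003 — 1st Saturday is June 7, 2003.
July 2003 — 1st Saturday is July 5, 2003.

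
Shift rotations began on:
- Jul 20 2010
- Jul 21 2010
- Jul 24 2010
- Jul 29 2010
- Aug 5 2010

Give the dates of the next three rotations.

Aug 14 2010, Aug 25 2010, Sep 7 2010

The spacing grows by 2 each time: 1, 3, 5, 7 days.
Next gap: 9 days. Aug 5 2010 + 9 days = Aug 14 2010.
Next gap: 11 days. Aug 14 2010 + 11 days = Aug 25 2010.
Next gap: 13 days. Aug 25 2010 + 13 days = Sep 7 2010.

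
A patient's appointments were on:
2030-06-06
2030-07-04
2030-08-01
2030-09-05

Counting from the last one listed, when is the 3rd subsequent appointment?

2030-12-05

These are Thursdays at 28- or 35-day spacing (28, 28, 35).
The pattern: 1st Thursday of the month.
October 2030 — 1st Thursday is 2030-10-03.
1st Thursday of November 2030: 2030-11-07.
1st Thursday of December 2030: 2030-12-05.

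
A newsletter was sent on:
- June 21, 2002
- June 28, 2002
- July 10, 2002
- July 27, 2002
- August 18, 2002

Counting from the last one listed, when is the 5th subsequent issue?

February 19, 2003

Gaps: 7, 12, 17, 22 days — each gap is 5 larger than the previous one.
Next gap: 27 days. August 18, 2002 + 27 days = September 14, 2002.
Next gap: 32 days. September 14, 2002 + 32 days = October 16, 2002.
Next gap: 37 days. October 16, 2002 + 37 days = November 22, 2002.
Next gap: 42 days. November 22, 2002 + 42 days = January 3, 2003.
Next gap: 47 days. January 3, 2003 + 47 days = February 19, 2003.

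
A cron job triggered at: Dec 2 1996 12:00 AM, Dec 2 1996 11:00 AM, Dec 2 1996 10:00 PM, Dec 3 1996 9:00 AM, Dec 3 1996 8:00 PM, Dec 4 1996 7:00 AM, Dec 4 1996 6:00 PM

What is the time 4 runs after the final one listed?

Spacing: 11, 11, 11, 11, 11, 11 h — constant 11 h.
Dec 4 1996 6:00 PM + 11 h = Dec 5 1996 5:00 AM.
Dec 5 1996 5:00 AM + 11 h = Dec 5 1996 4:00 PM.
Dec 5 1996 4:00 PM + 11 h = Dec 6 1996 3:00 AM.
Dec 6 1996 3:00 AM + 11 h = Dec 6 1996 2:00 PM.

Dec 6 1996 2:00 PM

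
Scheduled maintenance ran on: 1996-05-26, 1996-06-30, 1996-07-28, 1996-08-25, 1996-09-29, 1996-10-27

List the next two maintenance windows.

1996-11-24, 1996-12-29

Every date is a Sunday; gaps 35, 28, 28, 35, 28 days.
Each is the last Sunday of its month (at least one falls on the 29th or later, ruling out '4th Sunday').
November 1996 ends with Sunday 1996-11-24.
Last Sunday of December 1996: 1996-12-29.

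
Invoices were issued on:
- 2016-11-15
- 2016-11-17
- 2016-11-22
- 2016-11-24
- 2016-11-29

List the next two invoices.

2016-12-01, 2016-12-06

The gap pattern 2, 5, 2, 5 repeats every 2 events.
These are the Tuesdays and Thursdays of each week.
The following Thursday is 2016-12-01.
Next Tuesday: 2016-12-06.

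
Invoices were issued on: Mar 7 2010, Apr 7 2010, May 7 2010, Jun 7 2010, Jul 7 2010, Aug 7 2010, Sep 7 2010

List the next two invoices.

Oct 7 2010, Nov 7 2010

Gaps: 31, 30, 31, 30, 31, 31 days — not constant. Every event is on the 7th of the month.
Pattern: the 7th of each month.
Next: October 2010 → Oct 7 2010.
Next: November 2010 → Nov 7 2010.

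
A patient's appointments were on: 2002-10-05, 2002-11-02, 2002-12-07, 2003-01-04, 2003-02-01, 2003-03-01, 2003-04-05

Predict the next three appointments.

2003-05-03, 2003-06-07, 2003-07-05

All dates are Saturdays, 28, 35, 28, 28, 28, 35 days apart.
Specifically, the 1st Saturday of each month.
May 2003 — 1st Saturday is 2003-05-03.
June 2003 — 1st Saturday is 2003-06-07.
July 2003 — 1st Saturday is 2003-07-05.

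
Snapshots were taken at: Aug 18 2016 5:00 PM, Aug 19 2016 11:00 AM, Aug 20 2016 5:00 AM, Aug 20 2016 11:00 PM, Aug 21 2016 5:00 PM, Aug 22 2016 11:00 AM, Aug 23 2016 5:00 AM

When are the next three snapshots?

Aug 23 2016 11:00 PM, Aug 24 2016 5:00 PM, Aug 25 2016 11:00 AM

The interval is a steady 18 hours (18, 18, 18, 18, 18, 18).
Aug 23 2016 5:00 AM + 18 h = Aug 23 2016 11:00 PM.
Aug 23 2016 11:00 PM + 18 h = Aug 24 2016 5:00 PM.
Aug 24 2016 5:00 PM + 18 h = Aug 25 2016 11:00 AM.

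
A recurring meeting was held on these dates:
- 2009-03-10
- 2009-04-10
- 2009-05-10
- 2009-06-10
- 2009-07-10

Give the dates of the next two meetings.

Gaps: 31, 30, 31, 30 days — not constant. Every event is on the 10th of the month.
Pattern: the 10th of each month.
Next: August 2009 → 2009-08-10.
September 2009: 2009-09-10.

2009-08-10, 2009-09-10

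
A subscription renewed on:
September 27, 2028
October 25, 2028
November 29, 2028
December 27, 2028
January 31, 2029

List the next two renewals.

February 28, 2029; March 28, 2029

All Wednesdays; the gaps (28, 35, 28, 35) vary with month length.
This is the last Wednesday of each month.
Last Wednesday of February 2029: February 28, 2029.
March 2029 ends with Wednesday March 28, 2029.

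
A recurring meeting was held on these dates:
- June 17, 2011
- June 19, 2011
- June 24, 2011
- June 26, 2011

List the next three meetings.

The gap pattern 2, 5, 2 repeats every 2 events.
These are the Fridays and Sundays of each week.
Next Friday: July 1, 2011.
The following Sunday is July 3, 2011.
Next Friday: July 8, 2011.

July 1, 2011; July 3, 2011; July 8, 2011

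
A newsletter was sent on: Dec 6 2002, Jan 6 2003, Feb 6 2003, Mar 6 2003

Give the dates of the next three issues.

Gaps: 31, 31, 28 days — not constant. Every event is on the 6th of the month.
Pattern: the 6th of each month.
April 2003: Apr 6 2003.
May 2003: May 6 2003.
June 2003: Jun 6 2003.

Apr 6 2003, May 6 2003, Jun 6 2003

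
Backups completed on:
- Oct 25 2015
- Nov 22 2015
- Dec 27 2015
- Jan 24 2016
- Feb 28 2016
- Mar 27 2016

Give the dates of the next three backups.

Apr 24 2016, May 22 2016, Jun 26 2016

These are Sundays at 28- or 35-day spacing (28, 35, 28, 35, 28).
The pattern: 4th Sunday of the month.
4th Sunday of April 2016: Apr 24 2016.
4th Sunday of May 2016: May 22 2016.
4th Sunday of June 2016: Jun 26 2016.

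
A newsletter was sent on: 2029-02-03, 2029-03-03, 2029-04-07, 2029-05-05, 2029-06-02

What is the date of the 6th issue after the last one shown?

Gaps: 28, 35, 28, 28 days — a mix of 28 and 35. Every date is a Saturday.
Each is the 1st Saturday of its month.
July 2029 — 1st Saturday is 2029-07-07.
1st Saturday of August 2029: 2029-08-04.
1st Saturday of September 2029: 2029-09-01.
October 2029 — 1st Saturday is 2029-10-06.
November 2029 — 1st Saturday is 2029-11-03.
December 2029 — 1st Saturday is 2029-12-01.

2029-12-01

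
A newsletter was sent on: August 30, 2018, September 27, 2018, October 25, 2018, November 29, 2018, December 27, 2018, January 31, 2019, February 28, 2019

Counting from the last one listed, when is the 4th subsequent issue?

These are Thursdays with 28, 28, 35, 28, 35, 28-day gaps.
Each is the final Thursday of its month — August 30, 2018 is past the 28th, so '4th Thursday' doesn't fit.
March 2019 ends with Thursday March 28, 2019.
Last Thursday of April 2019: April 25, 2019.
May 2019 ends with Thursday May 30, 2019.
June 2019 ends with Thursday June 27, 2019.

June 27, 2019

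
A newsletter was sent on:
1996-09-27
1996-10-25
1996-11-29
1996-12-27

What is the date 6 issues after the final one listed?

1997-06-27

Every date is a Friday; gaps 28, 35, 28 days.
Each is the last Friday of its month (at least one falls on the 29th or later, ruling out '4th Friday').
January 1997 ends with Friday 1997-01-31.
February 1997 ends with Friday 1997-02-28.
Last Friday of March 1997: 1997-03-28.
April 1997 ends with Friday 1997-04-25.
May 1997 ends with Friday 1997-05-30.
Last Friday of June 1997: 1997-06-27.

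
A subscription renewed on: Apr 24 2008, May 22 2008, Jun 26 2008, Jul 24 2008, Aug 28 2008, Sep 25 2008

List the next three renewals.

All dates are Thursdays, 28, 35, 28, 35, 28 days apart.
Specifically, the 4th Thursday of each month.
4th Thursday of October 2008: Oct 23 2008.
4th Thursday of November 2008: Nov 27 2008.
December 2008 — 4th Thursday is Dec 25 2008.

Oct 23 2008, Nov 27 2008, Dec 25 2008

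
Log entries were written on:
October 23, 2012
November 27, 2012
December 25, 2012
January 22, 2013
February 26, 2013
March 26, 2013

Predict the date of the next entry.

April 23, 2013

Gaps: 35, 28, 28, 35, 28 days — a mix of 28 and 35. Every date is a Tuesday.
Each is the 4th Tuesday of its month.
April 2013 — 4th Tuesday is April 23, 2013.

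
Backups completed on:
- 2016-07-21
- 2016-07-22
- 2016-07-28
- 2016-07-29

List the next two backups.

Gaps: 1, 6, 1 days — not constant, but cyclic with period 2.
The events fall on every Thursday and Friday.
Next Thursday: 2016-08-04.
The following Friday is 2016-08-05.

2016-08-04, 2016-08-05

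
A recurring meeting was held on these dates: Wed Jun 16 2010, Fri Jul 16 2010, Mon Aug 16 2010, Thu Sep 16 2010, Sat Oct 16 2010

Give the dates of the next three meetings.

Gaps: 30, 31, 31, 30 days — not constant. Every event is on the 16th of the month.
Pattern: the 16th of each month.
November 2010: Tue Nov 16 2010.
December 2010: Thu Dec 16 2010.
January 2011: Sun Jan 16 2011.

Tue Nov 16 2010, Thu Dec 16 2010, Sun Jan 16 2011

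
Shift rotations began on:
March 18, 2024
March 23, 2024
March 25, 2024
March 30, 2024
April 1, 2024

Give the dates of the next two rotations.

April 6, 2024; April 8, 2024

Every event lands on a Monday or Saturday (gaps cycle 5, 2, 5, 2).
So the schedule is: every Monday and Saturday.
Next Saturday: April 6, 2024.
The following Monday is April 8, 2024.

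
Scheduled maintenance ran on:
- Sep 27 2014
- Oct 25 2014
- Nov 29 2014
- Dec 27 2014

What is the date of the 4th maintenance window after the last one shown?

These are Saturdays with 28, 35, 28-day gaps.
Each is the final Saturday of its month — Nov 29 2014 is past the 28th, so '4th Saturday' doesn't fit.
Last Saturday of January 2015: Jan 31 2015.
February 2015 ends with Saturday Feb 28 2015.
March 2015 ends with Saturday Mar 28 2015.
April 2015 ends with Saturday Apr 25 2015.

Apr 25 2015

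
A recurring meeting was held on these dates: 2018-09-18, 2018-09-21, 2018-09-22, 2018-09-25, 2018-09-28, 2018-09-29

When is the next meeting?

2018-10-02

The gap pattern 3, 1, 3, 3, 1 repeats every 3 events.
These are the Tuesdays, Fridays and Saturdays of each week.
The following Tuesday is 2018-10-02.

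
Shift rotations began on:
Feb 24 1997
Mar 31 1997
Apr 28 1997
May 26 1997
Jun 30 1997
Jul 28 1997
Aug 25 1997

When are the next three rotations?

These are Mondays with 35, 28, 28, 35, 28, 28-day gaps.
Each is the final Monday of its month — Mar 31 1997 is past the 28th, so '4th Monday' doesn't fit.
Last Monday of September 1997: Sep 29 1997.
Last Monday of October 1997: Oct 27 1997.
November 1997 ends with Monday Nov 24 1997.

Sep 29 1997, Oct 27 1997, Nov 24 1997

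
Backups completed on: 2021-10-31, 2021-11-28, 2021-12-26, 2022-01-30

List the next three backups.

2022-02-27, 2022-03-27, 2022-04-24

Every date is a Sunday; gaps 28, 28, 35 days.
Each is the last Sunday of its month (at least one falls on the 29th or later, ruling out '4th Sunday').
Last Sunday of February 2022: 2022-02-27.
Last Sunday of March 2022: 2022-03-27.
April 2022 ends with Sunday 2022-04-24.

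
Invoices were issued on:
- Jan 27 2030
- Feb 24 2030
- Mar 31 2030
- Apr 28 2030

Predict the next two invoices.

May 26 2030, Jun 30 2030

Every date is a Sunday; gaps 28, 35, 28 days.
Each is the last Sunday of its month (at least one falls on the 29th or later, ruling out '4th Sunday').
Last Sunday of May 2030: May 26 2030.
June 2030 ends with Sunday Jun 30 2030.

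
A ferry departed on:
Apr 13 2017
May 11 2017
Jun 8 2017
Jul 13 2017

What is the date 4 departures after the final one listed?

These are Thursdays at 28- or 35-day spacing (28, 28, 35).
The pattern: 2nd Thursday of the month.
August 2017 — 2nd Thursday is Aug 10 2017.
2nd Thursday of September 2017: Sep 14 2017.
2nd Thursday of October 2017: Oct 12 2017.
November 2017 — 2nd Thursday is Nov 9 2017.

Nov 9 2017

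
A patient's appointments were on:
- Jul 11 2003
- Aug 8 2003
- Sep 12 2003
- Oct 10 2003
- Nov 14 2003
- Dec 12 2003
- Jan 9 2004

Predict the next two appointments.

All dates are Fridays, 28, 35, 28, 35, 28, 28 days apart.
Specifically, the 2nd Friday of each month.
2nd Friday of February 2004: Feb 13 2004.
March 2004 — 2nd Friday is Mar 12 2004.

Feb 13 2004, Mar 12 2004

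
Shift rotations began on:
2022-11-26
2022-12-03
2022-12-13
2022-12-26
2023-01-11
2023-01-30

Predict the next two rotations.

The spacing grows by 3 each time: 7, 10, 13, 16, 19 days.
Next gap: 22 days. 2023-01-30 + 22 days = 2023-02-21.
Next gap: 25 days. 2023-02-21 + 25 days = 2023-03-18.

2023-02-21, 2023-03-18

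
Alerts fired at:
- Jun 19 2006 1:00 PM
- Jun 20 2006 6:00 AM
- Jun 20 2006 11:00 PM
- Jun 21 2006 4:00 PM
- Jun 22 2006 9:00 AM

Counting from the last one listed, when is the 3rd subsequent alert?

Jun 24 2006 12:00 PM

Spacing: 17, 17, 17, 17 h — constant 17 h.
Jun 22 2006 9:00 AM + 17 h = Jun 23 2006 2:00 AM.
Jun 23 2006 2:00 AM + 17 h = Jun 23 2006 7:00 PM.
Jun 23 2006 7:00 PM + 17 h = Jun 24 2006 12:00 PM.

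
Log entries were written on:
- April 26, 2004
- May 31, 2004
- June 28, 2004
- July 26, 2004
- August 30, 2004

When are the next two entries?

September 27, 2004; October 25, 2004

These are Mondays with 35, 28, 28, 35-day gaps.
Each is the final Monday of its month — May 31, 2004 is past the 28th, so '4th Monday' doesn't fit.
Last Monday of September 2004: September 27, 2004.
October 2004 ends with Monday October 25, 2004.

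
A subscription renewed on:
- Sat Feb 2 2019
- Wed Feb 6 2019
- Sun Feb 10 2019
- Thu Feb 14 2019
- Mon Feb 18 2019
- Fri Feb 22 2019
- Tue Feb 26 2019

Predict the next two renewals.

Sat Mar 2 2019, Wed Mar 6 2019

The spacing is 4, 4, 4, 4, 4, 4 days — always 4 days.
Tue Feb 26 2019 + 4 days = Sat Mar 2 2019.
Sat Mar 2 2019 + 4 days = Wed Mar 6 2019.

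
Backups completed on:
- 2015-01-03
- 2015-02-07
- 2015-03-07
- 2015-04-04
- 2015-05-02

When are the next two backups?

2015-06-06, 2015-07-04

Gaps: 35, 28, 28, 28 days — a mix of 28 and 35. Every date is a Saturday.
Each is the 1st Saturday of its month.
June 2015 — 1st Saturday is 2015-06-06.
July 2015 — 1st Saturday is 2015-07-04.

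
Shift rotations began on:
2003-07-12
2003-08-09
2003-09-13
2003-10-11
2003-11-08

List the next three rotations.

These are Saturdays at 28- or 35-day spacing (28, 35, 28, 28).
The pattern: 2nd Saturday of the month.
2nd Saturday of December 2003: 2003-12-13.
January 2004 — 2nd Saturday is 2004-01-10.
February 2004 — 2nd Saturday is 2004-02-14.

2003-12-13, 2004-01-10, 2004-02-14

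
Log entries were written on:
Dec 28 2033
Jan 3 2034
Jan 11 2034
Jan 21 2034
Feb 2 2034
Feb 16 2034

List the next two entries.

Mar 4 2034, Mar 22 2034

The spacing grows by 2 each time: 6, 8, 10, 12, 14 days.
Next gap: 16 days. Feb 16 2034 + 16 days = Mar 4 2034.
Next gap: 18 days. Mar 4 2034 + 18 days = Mar 22 2034.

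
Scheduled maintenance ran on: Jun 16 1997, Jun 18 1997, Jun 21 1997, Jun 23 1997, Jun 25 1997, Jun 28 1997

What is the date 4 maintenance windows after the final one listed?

Every event lands on a Monday or Wednesday or Saturday (gaps cycle 2, 3, 2, 2, 3).
So the schedule is: every Monday, Wednesday and Saturday.
The following Monday is Jun 30 1997.
Next Wednesday: Jul 2 1997.
Next Saturday: Jul 5 1997.
Next Monday: Jul 7 1997.

Jul 7 1997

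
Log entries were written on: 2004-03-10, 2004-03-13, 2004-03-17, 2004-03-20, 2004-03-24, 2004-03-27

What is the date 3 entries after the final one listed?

Gaps: 3, 4, 3, 4, 3 days — not constant, but cyclic with period 2.
The events fall on every Wednesday and Saturday.
Next Wednesday: 2004-03-31.
The following Saturday is 2004-04-03.
The following Wednesday is 2004-04-07.

2004-04-07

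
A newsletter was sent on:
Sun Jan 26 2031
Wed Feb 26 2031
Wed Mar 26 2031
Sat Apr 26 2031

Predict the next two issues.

Gaps: 31, 28, 31 days — not constant. Every event is on the 26th of the month.
Pattern: the 26th of each month.
May 2031: Mon May 26 2031.
June 2031: Thu Jun 26 2031.

Mon May 26 2031, Thu Jun 26 2031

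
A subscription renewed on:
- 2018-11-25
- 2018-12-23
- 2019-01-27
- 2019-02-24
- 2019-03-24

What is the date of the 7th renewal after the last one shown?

2019-10-27

These are Sundays at 28- or 35-day spacing (28, 35, 28, 28).
The pattern: 4th Sunday of the month.
April 2019 — 4th Sunday is 2019-04-28.
4th Sunday of May 2019: 2019-05-26.
June 2019 — 4th Sunday is 2019-06-23.
4th Sunday of July 2019: 2019-07-28.
August 2019 — 4th Sunday is 2019-08-25.
September 2019 — 4th Sunday is 2019-09-22.
October 2019 — 4th Sunday is 2019-10-27.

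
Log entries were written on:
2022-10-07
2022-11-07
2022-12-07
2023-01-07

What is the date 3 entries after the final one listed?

Each date is the 7th; the gaps (31, 30, 31) track the month lengths.
The rule is the 7th of each month.
February 2023: 2023-02-07.
March 2023: 2023-03-07.
Next: April 2023 → 2023-04-07.

2023-04-07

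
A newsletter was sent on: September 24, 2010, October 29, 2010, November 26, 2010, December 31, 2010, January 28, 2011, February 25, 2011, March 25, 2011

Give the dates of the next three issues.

All Fridays; the gaps (35, 28, 35, 28, 28, 28) vary with month length.
This is the last Friday of each month.
Last Friday of April 2011: April 29, 2011.
Last Friday of May 2011: May 27, 2011.
Last Friday of June 2011: June 24, 2011.

April 29, 2011; May 27, 2011; June 24, 2011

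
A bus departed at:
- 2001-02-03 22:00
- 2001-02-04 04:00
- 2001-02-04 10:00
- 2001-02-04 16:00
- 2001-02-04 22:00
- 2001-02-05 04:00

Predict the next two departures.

2001-02-05 10:00, 2001-02-05 16:00

The interval is a steady 6 hours (6, 6, 6, 6, 6).
2001-02-05 04:00 + 6 h = 2001-02-05 10:00.
2001-02-05 10:00 + 6 h = 2001-02-05 16:00.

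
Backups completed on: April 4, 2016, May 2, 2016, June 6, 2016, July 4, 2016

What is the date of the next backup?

August 1, 2016

Gaps: 28, 35, 28 days — a mix of 28 and 35. Every date is a Monday.
Each is the 1st Monday of its month.
August 2016 — 1st Monday is August 1, 2016.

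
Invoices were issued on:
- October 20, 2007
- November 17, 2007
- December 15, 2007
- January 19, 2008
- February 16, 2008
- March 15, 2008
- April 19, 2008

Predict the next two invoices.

Gaps: 28, 28, 35, 28, 28, 35 days — a mix of 28 and 35. Every date is a Saturday.
Each is the 3rd Saturday of its month.
3rd Saturday of May 2008: May 17, 2008.
June 2008 — 3rd Saturday is June 21, 2008.

May 17, 2008; June 21, 2008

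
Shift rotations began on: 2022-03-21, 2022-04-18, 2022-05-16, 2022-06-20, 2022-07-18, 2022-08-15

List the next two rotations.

All dates are Mondays, 28, 28, 35, 28, 28 days apart.
Specifically, the 3rd Monday of each month.
3rd Monday of September 2022: 2022-09-19.
3rd Monday of October 2022: 2022-10-17.

2022-09-19, 2022-10-17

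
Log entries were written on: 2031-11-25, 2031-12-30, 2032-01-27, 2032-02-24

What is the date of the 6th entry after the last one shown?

2032-08-31

Every date is a Tuesday; gaps 35, 28, 28 days.
Each is the last Tuesday of its month (at least one falls on the 29th or later, ruling out '4th Tuesday').
March 2032 ends with Tuesday 2032-03-30.
Last Tuesday of April 2032: 2032-04-27.
Last Tuesday of May 2032: 2032-05-25.
June 2032 ends with Tuesday 2032-06-29.
July 2032 ends with Tuesday 2032-07-27.
Last Tuesday of August 2032: 2032-08-31.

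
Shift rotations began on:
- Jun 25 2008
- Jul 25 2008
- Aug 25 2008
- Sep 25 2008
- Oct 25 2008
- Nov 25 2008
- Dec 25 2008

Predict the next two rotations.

The day-of-month is always 25 (30, 31, 31, 30, 31, 30 days between events).
So this recurs on the 25th of each month.
Next: January 2009 → Jan 25 2009.
Next: February 2009 → Feb 25 2009.

Jan 25 2009, Feb 25 2009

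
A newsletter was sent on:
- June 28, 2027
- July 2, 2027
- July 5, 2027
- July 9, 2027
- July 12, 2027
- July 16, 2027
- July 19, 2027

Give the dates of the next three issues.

July 23, 2027; July 26, 2027; July 30, 2027

Every event lands on a Monday or Friday (gaps cycle 4, 3, 4, 3, 4, 3).
So the schedule is: every Monday and Friday.
The following Friday is July 23, 2027.
Next Monday: July 26, 2027.
The following Friday is July 30, 2027.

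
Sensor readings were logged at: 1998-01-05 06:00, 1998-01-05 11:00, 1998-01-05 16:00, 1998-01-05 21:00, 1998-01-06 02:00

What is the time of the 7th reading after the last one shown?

The interval is a steady 5 hours (5, 5, 5, 5).
1998-01-06 02:00 + 5 h = 1998-01-06 07:00.
1998-01-06 07:00 + 5 h = 1998-01-06 12:00.
1998-01-06 12:00 + 5 h = 1998-01-06 17:00.
1998-01-06 17:00 + 5 h = 1998-01-06 22:00.
1998-01-06 22:00 + 5 h = 1998-01-07 03:00.
1998-01-07 03:00 + 5 h = 1998-01-07 08:00.
1998-01-07 08:00 + 5 h = 1998-01-07 13:00.

1998-01-07 13:00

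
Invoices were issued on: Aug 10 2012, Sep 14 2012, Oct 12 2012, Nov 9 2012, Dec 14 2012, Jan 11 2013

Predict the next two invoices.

Feb 8 2013, Mar 8 2013

These are Fridays at 28- or 35-day spacing (35, 28, 28, 35, 28).
The pattern: 2nd Friday of the month.
2nd Friday of February 2013: Feb 8 2013.
2nd Friday of March 2013: Mar 8 2013.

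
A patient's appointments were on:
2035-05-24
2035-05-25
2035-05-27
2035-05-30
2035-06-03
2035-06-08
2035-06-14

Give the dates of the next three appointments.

The spacing grows by 1 each time: 1, 2, 3, 4, 5, 6 days.
Next gap: 7 days. 2035-06-14 + 7 days = 2035-06-21.
Next gap: 8 days. 2035-06-21 + 8 days = 2035-06-29.
Next gap: 9 days. 2035-06-29 + 9 days = 2035-07-08.

2035-06-21, 2035-06-29, 2035-07-08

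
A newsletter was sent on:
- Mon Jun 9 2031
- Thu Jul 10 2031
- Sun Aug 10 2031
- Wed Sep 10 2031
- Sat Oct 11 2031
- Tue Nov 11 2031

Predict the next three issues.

Fri Dec 12 2031, Mon Jan 12 2032, Thu Feb 12 2032

The spacing is 31, 31, 31, 31, 31 days — always 31 days.
Tue Nov 11 2031 + 31 days = Fri Dec 12 2031.
Fri Dec 12 2031 + 31 days = Mon Jan 12 2032.
Mon Jan 12 2032 + 31 days = Thu Feb 12 2032.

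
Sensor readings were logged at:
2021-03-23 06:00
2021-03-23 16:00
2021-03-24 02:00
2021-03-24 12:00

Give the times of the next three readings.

Gaps: 10, 10, 10 hours — each event is 10 hours after the previous one.
2021-03-24 12:00 + 10 h = 2021-03-24 22:00.
2021-03-24 22:00 + 10 h = 2021-03-25 08:00.
2021-03-25 08:00 + 10 h = 2021-03-25 18:00.

2021-03-24 22:00, 2021-03-25 08:00, 2021-03-25 18:00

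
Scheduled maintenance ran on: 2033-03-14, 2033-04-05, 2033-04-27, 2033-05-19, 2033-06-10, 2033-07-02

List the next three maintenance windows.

2033-07-24, 2033-08-15, 2033-09-06

Every event comes 22 days after the last (22, 22, 22, 22, 22).
2033-07-02 + 22 days = 2033-07-24.
2033-07-24 + 22 days = 2033-08-15.
2033-08-15 + 22 days = 2033-09-06.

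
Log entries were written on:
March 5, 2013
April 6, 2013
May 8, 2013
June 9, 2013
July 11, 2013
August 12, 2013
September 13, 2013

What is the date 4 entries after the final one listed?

January 19, 2014

Every event comes 32 days after the last (32, 32, 32, 32, 32, 32).
September 13, 2013 + 32 days = October 15, 2013.
October 15, 2013 + 32 days = November 16, 2013.
November 16, 2013 + 32 days = December 18, 2013.
December 18, 2013 + 32 days = January 19, 2014.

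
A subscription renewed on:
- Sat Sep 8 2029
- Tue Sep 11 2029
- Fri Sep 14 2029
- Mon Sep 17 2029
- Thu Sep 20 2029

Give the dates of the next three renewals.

The spacing is 3, 3, 3, 3 days — always 3 days.
Thu Sep 20 2029 + 3 days = Sun Sep 23 2029.
Sun Sep 23 2029 + 3 days = Wed Sep 26 2029.
Wed Sep 26 2029 + 3 days = Sat Sep 29 2029.

Sun Sep 23 2029, Wed Sep 26 2029, Sat Sep 29 2029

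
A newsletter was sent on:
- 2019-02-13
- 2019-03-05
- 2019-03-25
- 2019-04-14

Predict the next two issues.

Every event comes 20 days after the last (20, 20, 20).
2019-04-14 + 20 days = 2019-05-04.
2019-05-04 + 20 days = 2019-05-24.

2019-05-04, 2019-05-24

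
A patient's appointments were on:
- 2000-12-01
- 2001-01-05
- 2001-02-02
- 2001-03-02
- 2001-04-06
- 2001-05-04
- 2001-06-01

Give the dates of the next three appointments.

2001-07-06, 2001-08-03, 2001-09-07

All dates are Fridays, 35, 28, 28, 35, 28, 28 days apart.
Specifically, the 1st Friday of each month.
1st Friday of July 2001: 2001-07-06.
August 2001 — 1st Friday is 2001-08-03.
1st Friday of September 2001: 2001-09-07.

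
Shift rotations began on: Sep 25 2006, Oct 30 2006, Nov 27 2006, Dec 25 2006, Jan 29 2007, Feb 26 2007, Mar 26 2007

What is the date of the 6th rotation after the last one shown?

Sep 24 2007

Every date is a Monday; gaps 35, 28, 28, 35, 28, 28 days.
Each is the last Monday of its month (at least one falls on the 29th or later, ruling out '4th Monday').
April 2007 ends with Monday Apr 30 2007.
May 2007 ends with Monday May 28 2007.
Last Monday of June 2007: Jun 25 2007.
July 2007 ends with Monday Jul 30 2007.
Last Monday of August 2007: Aug 27 2007.
Last Monday of September 2007: Sep 24 2007.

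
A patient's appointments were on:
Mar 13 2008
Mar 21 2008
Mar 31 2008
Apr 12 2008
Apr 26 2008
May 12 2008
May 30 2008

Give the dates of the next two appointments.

Intervals are 8, 10, 12, 14, 16, 18 days — an arithmetic progression with common difference 2.
Next gap: 20 days. May 30 2008 + 20 days = Jun 19 2008.
Next gap: 22 days. Jun 19 2008 + 22 days = Jul 11 2008.

Jun 19 2008, Jul 11 2008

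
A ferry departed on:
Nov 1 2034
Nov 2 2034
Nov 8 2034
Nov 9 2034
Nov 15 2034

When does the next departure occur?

Gaps: 1, 6, 1, 6 days — not constant, but cyclic with period 2.
The events fall on every Wednesday and Thursday.
The following Thursday is Nov 16 2034.

Nov 16 2034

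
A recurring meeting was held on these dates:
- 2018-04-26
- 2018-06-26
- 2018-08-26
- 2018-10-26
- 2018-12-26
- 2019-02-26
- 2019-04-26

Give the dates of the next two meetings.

2019-06-26, 2019-08-26

Gaps: 61, 61, 61, 61, 62, 59 days — not constant. Every event is on the 26th of the month.
Pattern: the 26th of every 2 months.
Next: June 2019 → 2019-06-26.
Next: August 2019 → 2019-08-26.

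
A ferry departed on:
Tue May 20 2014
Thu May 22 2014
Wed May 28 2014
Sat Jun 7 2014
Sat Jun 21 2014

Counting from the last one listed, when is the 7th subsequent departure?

Sat Jan 17 2015

The spacing grows by 4 each time: 2, 6, 10, 14 days.
Next gap: 18 days. Sat Jun 21 2014 + 18 days = Wed Jul 9 2014.
Next gap: 22 days. Wed Jul 9 2014 + 22 days = Thu Jul 31 2014.
Next gap: 26 days. Thu Jul 31 2014 + 26 days = Tue Aug 26 2014.
Next gap: 30 days. Tue Aug 26 2014 + 30 days = Thu Sep 25 2014.
Next gap: 34 days. Thu Sep 25 2014 + 34 days = Wed Oct 29 2014.
Next gap: 38 days. Wed Oct 29 2014 + 38 days = Sat Dec 6 2014.
Next gap: 42 days. Sat Dec 6 2014 + 42 days = Sat Jan 17 2015.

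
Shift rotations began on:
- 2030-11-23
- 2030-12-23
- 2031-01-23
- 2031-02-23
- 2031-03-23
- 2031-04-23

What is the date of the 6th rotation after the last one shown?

2031-10-23

Gaps: 30, 31, 31, 28, 31 days — not constant. Every event is on the 23rd of the month.
Pattern: the 23rd of each month.
May 2031: 2031-05-23.
Next: June 2031 → 2031-06-23.
July 2031: 2031-07-23.
Next: August 2031 → 2031-08-23.
September 2031: 2031-09-23.
October 2031: 2031-10-23.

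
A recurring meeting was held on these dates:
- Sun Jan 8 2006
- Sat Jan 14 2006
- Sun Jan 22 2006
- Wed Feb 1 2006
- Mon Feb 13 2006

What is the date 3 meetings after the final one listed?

Sun Apr 2 2006

Gaps: 6, 8, 10, 12 days — each gap is 2 larger than the previous one.
Next gap: 14 days. Mon Feb 13 2006 + 14 days = Mon Feb 27 2006.
Next gap: 16 days. Mon Feb 27 2006 + 16 days = Wed Mar 15 2006.
Next gap: 18 days. Wed Mar 15 2006 + 18 days = Sun Apr 2 2006.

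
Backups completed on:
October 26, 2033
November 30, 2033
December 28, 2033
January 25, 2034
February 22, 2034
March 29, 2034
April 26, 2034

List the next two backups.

May 31, 2034; June 28, 2034

Every date is a Wednesday; gaps 35, 28, 28, 28, 35, 28 days.
Each is the last Wednesday of its month (at least one falls on the 29th or later, ruling out '4th Wednesday').
May 2034 ends with Wednesday May 31, 2034.
June 2034 ends with Wednesday June 28, 2034.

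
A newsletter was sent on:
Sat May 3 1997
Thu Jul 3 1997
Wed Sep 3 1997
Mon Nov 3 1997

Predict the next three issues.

Sat Jan 3 1998, Tue Mar 3 1998, Sun May 3 1998

Each date is the 3rd; the gaps (61, 62, 61) track the month lengths.
The rule is the 3rd of every 2 months.
Next: January 1998 → Sat Jan 3 1998.
Next: March 1998 → Tue Mar 3 1998.
Next: May 1998 → Sun May 3 1998.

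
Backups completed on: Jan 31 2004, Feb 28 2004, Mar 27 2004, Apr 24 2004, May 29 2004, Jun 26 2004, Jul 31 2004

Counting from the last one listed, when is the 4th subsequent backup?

All Saturdays; the gaps (28, 28, 28, 35, 28, 35) vary with month length.
This is the last Saturday of each month.
Last Saturday of August 2004: Aug 28 2004.
September 2004 ends with Saturday Sep 25 2004.
October 2004 ends with Saturday Oct 30 2004.
November 2004 ends with Saturday Nov 27 2004.

Nov 27 2004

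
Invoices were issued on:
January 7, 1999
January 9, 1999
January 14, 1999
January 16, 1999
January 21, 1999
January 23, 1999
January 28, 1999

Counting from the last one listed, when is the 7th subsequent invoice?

Every event lands on a Thursday or Saturday (gaps cycle 2, 5, 2, 5, 2, 5).
So the schedule is: every Thursday and Saturday.
The following Saturday is January 30, 1999.
Next Thursday: February 4, 1999.
Next Saturday: February 6, 1999.
Next Thursday: February 11, 1999.
The following Saturday is February 13, 1999.
The following Thursday is February 18, 1999.
Next Saturday: February 20, 1999.

February 20, 1999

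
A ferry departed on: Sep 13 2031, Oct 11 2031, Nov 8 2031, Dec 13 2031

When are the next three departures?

Jan 10 2032, Feb 14 2032, Mar 13 2032

Gaps: 28, 28, 35 days — a mix of 28 and 35. Every date is a Saturday.
Each is the 2nd Saturday of its month.
2nd Saturday of January 2032: Jan 10 2032.
February 2032 — 2nd Saturday is Feb 14 2032.
March 2032 — 2nd Saturday is Mar 13 2032.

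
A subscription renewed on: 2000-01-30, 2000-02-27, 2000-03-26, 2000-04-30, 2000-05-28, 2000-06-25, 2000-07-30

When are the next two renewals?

2000-08-27, 2000-09-24

These are Sundays with 28, 28, 35, 28, 28, 35-day gaps.
Each is the final Sunday of its month — 2000-01-30 is past the 28th, so '4th Sunday' doesn't fit.
Last Sunday of August 2000: 2000-08-27.
September 2000 ends with Sunday 2000-09-24.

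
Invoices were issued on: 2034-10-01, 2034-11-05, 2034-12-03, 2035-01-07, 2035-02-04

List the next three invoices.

2035-03-04, 2035-04-01, 2035-05-06

All dates are Sundays, 35, 28, 35, 28 days apart.
Specifically, the 1st Sunday of each month.
March 2035 — 1st Sunday is 2035-03-04.
April 2035 — 1st Sunday is 2035-04-01.
1st Sunday of May 2035: 2035-05-06.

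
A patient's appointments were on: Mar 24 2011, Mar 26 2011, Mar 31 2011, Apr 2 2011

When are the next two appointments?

Apr 7 2011, Apr 9 2011

The gap pattern 2, 5, 2 repeats every 2 events.
These are the Thursdays and Saturdays of each week.
Next Thursday: Apr 7 2011.
The following Saturday is Apr 9 2011.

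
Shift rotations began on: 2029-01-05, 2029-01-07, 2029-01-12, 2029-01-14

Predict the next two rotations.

Every event lands on a Friday or Sunday (gaps cycle 2, 5, 2).
So the schedule is: every Friday and Sunday.
The following Friday is 2029-01-19.
Next Sunday: 2029-01-21.

2029-01-19, 2029-01-21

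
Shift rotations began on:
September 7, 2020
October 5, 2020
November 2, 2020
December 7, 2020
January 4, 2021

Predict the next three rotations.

Gaps: 28, 28, 35, 28 days — a mix of 28 and 35. Every date is a Monday.
Each is the 1st Monday of its month.
February 2021 — 1st Monday is February 1, 2021.
March 2021 — 1st Monday is March 1, 2021.
1st Monday of April 2021: April 5, 2021.

February 1, 2021; March 1, 2021; April 5, 2021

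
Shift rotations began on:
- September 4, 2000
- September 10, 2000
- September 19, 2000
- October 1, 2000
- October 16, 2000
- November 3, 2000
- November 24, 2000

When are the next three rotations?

December 18, 2000; January 14, 2001; February 13, 2001

Gaps: 6, 9, 12, 15, 18, 21 days — each gap is 3 larger than the previous one.
Next gap: 24 days. November 24, 2000 + 24 days = December 18, 2000.
Next gap: 27 days. December 18, 2000 + 27 days = January 14, 2001.
Next gap: 30 days. January 14, 2001 + 30 days = February 13, 2001.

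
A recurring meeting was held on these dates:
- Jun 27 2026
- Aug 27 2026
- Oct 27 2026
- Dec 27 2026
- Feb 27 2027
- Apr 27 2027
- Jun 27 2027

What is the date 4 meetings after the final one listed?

Gaps: 61, 61, 61, 62, 59, 61 days — not constant. Every event is on the 27th of the month.
Pattern: the 27th of every 2 months.
Next: August 2027 → Aug 27 2027.
Next: October 2027 → Oct 27 2027.
December 2027: Dec 27 2027.
February 2028: Feb 27 2028.

Feb 27 2028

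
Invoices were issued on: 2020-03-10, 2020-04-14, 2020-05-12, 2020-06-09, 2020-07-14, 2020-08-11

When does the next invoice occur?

2020-09-08

These are Tuesdays at 28- or 35-day spacing (35, 28, 28, 35, 28).
The pattern: 2nd Tuesday of the month.
2nd Tuesday of September 2020: 2020-09-08.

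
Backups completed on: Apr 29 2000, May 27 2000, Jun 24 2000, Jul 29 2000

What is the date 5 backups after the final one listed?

All Saturdays; the gaps (28, 28, 35) vary with month length.
This is the last Saturday of each month.
Last Saturday of August 2000: Aug 26 2000.
September 2000 ends with Saturday Sep 30 2000.
Last Saturday of October 2000: Oct 28 2000.
Last Saturday of November 2000: Nov 25 2000.
December 2000 ends with Saturday Dec 30 2000.

Dec 30 2000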